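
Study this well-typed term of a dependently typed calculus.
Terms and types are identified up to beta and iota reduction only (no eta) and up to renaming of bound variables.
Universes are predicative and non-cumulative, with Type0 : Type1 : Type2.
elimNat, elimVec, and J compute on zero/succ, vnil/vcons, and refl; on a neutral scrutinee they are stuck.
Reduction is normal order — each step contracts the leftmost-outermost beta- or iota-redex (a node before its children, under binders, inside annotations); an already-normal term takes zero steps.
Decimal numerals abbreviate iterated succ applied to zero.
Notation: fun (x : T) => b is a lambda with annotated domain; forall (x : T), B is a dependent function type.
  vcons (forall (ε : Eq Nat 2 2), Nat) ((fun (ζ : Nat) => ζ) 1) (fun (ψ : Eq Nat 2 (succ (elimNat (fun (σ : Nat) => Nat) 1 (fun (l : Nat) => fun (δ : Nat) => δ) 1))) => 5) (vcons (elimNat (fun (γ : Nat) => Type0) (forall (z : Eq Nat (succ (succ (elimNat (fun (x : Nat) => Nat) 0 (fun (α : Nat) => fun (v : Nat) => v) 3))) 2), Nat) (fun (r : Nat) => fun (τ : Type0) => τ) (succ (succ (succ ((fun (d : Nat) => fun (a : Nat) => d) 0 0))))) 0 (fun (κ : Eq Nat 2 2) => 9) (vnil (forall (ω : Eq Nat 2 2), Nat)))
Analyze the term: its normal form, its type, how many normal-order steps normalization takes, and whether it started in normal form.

resulting normal form:
  vcons (forall (ε : Eq Nat 2 2), Nat) 1 (fun (ζ : Eq Nat 2 2) => 5) (vcons (forall (ψ : Eq Nat 2 2), Nat) 0 (fun (σ : Eq Nat 2 2) => 9) (vnil (forall (l : Eq Nat 2 2), Nat)))
type:
  Vec (forall (ε : Eq Nat 2 2), Nat) 2
steps to reach normal form (normal order): 27
started in normal form: no
first redex: a beta-redex


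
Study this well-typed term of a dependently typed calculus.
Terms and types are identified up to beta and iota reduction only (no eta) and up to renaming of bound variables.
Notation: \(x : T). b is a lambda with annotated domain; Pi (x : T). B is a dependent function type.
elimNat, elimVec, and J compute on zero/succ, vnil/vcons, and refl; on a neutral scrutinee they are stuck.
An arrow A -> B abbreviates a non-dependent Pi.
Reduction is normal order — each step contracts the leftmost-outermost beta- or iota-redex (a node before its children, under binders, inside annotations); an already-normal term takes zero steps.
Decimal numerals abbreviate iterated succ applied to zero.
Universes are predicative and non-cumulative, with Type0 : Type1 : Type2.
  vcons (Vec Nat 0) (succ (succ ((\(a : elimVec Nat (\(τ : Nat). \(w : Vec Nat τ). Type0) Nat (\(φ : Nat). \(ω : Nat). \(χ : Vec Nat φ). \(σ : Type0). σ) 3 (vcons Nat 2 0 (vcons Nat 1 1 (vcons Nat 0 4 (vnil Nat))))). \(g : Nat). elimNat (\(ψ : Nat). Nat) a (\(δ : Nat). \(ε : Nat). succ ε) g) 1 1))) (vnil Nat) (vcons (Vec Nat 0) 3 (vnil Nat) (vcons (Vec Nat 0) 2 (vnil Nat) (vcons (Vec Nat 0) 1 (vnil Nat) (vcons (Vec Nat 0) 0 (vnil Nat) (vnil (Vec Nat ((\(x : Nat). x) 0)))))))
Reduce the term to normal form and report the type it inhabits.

resulting normal form:
  vcons (Vec Nat 0) 4 (vnil Nat) (vcons (Vec Nat 0) 3 (vnil Nat) (vcons (Vec Nat 0) 2 (vnil Nat) (vcons (Vec Nat 0) 1 (vnil Nat) (vcons (Vec Nat 0) 0 (vnil Nat) (vnil (Vec Nat 0))))))
the term's type:
  Vec (Vec Nat 0) 5


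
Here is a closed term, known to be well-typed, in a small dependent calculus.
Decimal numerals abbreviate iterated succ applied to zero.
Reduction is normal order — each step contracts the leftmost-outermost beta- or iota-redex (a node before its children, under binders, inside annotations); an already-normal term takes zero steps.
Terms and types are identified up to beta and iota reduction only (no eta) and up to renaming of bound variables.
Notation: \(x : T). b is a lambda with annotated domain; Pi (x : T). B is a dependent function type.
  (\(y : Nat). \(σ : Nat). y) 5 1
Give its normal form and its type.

normal form:
  5
inferred type:
  Nat
observation: reduction starts at a beta-redex, and 2 normal-order steps reach the normal form.


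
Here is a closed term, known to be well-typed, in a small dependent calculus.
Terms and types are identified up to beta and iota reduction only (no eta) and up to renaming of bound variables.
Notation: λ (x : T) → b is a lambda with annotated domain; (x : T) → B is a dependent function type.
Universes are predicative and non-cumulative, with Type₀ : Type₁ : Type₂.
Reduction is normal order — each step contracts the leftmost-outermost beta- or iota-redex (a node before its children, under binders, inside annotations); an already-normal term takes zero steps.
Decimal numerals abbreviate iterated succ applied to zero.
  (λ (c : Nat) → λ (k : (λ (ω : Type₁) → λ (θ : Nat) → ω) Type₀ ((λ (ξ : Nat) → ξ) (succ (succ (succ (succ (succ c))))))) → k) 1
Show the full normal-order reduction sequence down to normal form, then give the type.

normal-order reduction sequence:
  (λ (c : Nat) → λ (k : (λ (ω : Type₁) → λ (θ : Nat) → ω) Type₀ ((λ (ξ : Nat) → ξ) (succ (succ (succ (succ (succ c))))))) → k) 1
  ~> λ (c : (λ (k : Type₁) → λ (ω : Nat) → k) Type₀ ((λ (θ : Nat) → θ) 6)) → c
  ~> λ (c : (λ (k : Nat) → Type₀) ((λ (ω : Nat) → ω) 6)) → c
  ~> λ (c : Type₀) → c
the term's type:
  (c : Type₀) → Type₀


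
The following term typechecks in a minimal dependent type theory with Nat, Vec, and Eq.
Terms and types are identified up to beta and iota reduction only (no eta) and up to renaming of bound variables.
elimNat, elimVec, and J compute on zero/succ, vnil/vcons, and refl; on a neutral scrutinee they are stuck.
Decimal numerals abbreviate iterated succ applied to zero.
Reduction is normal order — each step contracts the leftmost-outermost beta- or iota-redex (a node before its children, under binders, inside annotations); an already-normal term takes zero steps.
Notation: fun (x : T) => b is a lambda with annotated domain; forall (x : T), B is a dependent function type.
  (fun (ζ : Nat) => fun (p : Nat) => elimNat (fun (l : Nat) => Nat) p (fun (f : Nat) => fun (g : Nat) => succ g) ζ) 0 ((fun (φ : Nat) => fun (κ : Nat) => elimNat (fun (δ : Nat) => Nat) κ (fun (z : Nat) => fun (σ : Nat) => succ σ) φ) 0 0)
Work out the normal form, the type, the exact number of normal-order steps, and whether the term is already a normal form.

normal form:
  0
type:
  Nat
normal-order step count: 6
already normal: no
first redex: a beta-redex


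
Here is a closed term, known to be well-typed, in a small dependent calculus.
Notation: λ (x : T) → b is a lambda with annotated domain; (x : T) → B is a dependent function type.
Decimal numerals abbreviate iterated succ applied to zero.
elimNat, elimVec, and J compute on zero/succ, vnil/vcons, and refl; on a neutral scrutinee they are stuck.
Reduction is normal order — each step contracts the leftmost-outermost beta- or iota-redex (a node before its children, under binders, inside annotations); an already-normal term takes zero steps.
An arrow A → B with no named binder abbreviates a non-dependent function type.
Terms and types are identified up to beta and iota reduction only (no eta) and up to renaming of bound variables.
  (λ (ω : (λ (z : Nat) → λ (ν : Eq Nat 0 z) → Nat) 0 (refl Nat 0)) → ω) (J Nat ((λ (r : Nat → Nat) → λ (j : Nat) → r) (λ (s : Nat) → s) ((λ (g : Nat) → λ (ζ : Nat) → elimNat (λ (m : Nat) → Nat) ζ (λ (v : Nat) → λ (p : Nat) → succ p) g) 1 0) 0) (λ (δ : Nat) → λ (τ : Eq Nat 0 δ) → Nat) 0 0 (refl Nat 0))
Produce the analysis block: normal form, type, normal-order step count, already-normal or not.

normal form:
  0
inferred type:
  Nat
reduction steps (normal order): 2
started in normal form: no
first redex: a beta-redex


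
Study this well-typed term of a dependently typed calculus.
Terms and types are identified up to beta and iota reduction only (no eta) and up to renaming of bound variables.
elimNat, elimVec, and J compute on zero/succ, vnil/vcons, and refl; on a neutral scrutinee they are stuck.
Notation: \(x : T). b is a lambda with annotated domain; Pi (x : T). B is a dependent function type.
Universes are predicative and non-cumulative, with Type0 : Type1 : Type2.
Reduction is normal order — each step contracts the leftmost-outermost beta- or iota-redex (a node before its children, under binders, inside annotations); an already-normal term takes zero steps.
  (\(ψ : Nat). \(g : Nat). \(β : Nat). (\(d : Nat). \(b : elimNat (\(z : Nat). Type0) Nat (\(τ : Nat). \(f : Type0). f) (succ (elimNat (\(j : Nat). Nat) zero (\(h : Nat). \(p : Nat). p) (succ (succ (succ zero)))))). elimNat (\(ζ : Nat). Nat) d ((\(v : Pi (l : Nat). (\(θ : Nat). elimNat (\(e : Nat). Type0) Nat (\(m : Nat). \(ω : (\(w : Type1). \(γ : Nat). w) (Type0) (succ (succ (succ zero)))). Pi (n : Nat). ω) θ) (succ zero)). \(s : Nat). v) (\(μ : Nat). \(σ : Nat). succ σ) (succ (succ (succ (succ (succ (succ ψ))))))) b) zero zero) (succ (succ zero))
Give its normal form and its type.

reduced normal form:
  \(ψ : Nat). \(g : Nat). zero
type:
  Pi (ψ : Nat). Pi (g : Nat). Nat


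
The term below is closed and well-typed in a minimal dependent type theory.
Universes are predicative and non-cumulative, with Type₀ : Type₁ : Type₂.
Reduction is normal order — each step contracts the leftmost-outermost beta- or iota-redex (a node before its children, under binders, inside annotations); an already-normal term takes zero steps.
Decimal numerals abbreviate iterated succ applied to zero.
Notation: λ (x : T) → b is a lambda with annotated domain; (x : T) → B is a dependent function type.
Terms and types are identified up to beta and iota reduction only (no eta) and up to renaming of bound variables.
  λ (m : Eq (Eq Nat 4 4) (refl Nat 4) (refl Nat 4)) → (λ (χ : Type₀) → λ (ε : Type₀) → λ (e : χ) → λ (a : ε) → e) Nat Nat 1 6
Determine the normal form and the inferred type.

resulting normal form:
  λ (m : Eq (Eq Nat 4 4) (refl Nat 4) (refl Nat 4)) → 1
type:
  (m : Eq (Eq Nat 4 4) (refl Nat 4) (refl Nat 4)) → Nat


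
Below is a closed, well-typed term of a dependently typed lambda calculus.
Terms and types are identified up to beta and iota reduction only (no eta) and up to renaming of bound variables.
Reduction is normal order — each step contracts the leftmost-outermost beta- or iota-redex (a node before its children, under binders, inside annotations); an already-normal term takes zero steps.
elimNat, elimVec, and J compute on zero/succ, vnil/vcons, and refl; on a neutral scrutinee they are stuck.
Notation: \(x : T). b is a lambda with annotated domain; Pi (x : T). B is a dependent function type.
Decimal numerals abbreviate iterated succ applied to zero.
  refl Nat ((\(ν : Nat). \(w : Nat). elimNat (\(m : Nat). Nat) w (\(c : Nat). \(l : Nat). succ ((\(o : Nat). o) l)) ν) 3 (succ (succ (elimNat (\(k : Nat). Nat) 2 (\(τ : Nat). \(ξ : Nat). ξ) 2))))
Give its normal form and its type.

normal form:
  refl Nat 7
type:
  Eq Nat 7 7
observation: 22 normal-order steps normalize the term, beginning with a beta-redex.


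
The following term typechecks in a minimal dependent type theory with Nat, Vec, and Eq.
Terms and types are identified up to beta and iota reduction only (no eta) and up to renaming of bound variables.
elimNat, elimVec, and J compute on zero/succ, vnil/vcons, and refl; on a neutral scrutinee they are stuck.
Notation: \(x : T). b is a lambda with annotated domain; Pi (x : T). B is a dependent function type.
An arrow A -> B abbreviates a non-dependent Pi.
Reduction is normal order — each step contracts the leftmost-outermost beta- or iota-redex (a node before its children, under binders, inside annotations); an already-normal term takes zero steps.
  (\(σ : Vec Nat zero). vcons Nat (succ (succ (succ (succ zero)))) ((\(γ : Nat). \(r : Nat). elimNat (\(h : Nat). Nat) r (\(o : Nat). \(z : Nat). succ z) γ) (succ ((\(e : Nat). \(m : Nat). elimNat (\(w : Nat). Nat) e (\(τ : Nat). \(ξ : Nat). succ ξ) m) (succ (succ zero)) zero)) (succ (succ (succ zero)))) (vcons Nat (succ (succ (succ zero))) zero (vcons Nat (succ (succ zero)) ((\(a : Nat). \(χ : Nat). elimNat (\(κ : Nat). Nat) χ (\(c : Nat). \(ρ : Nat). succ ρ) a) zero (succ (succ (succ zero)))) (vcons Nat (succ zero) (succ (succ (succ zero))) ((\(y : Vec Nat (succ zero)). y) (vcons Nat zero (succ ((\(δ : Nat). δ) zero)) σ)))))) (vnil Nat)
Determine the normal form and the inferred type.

normal form:
  vcons Nat (succ (succ (succ (succ zero)))) (succ (succ (succ (succ (succ (succ zero)))))) (vcons Nat (succ (succ (succ zero))) zero (vcons Nat (succ (succ zero)) (succ (succ (succ zero))) (vcons Nat (succ zero) (succ (succ (succ zero))) (vcons Nat zero (succ zero) (vnil Nat)))))
type:
  Vec Nat (succ (succ (succ (succ (succ zero)))))


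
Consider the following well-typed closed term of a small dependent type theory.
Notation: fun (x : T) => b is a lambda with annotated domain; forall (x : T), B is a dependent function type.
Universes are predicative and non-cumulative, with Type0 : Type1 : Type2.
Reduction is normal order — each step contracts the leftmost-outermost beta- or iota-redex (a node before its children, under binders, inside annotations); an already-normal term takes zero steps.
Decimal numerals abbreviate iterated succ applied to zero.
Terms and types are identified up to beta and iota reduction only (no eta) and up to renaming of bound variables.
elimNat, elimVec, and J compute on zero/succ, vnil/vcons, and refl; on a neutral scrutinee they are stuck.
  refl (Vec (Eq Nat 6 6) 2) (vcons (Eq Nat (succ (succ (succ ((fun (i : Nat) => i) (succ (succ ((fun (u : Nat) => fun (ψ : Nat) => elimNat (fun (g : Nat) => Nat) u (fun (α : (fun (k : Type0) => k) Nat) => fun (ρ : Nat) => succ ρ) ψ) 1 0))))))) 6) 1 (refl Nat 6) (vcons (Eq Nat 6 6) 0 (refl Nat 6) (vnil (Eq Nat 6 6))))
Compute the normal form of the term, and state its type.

reduced normal form:
  refl (Vec (Eq Nat 6 6) 2) (vcons (Eq Nat 6 6) 1 (refl Nat 6) (vcons (Eq Nat 6 6) 0 (refl Nat 6) (vnil (Eq Nat 6 6))))
the term's type:
  Eq (Vec (Eq Nat 6 6) 2) (vcons (Eq Nat 6 6) 1 (refl Nat 6) (vcons (Eq Nat 6 6) 0 (refl Nat 6) (vnil (Eq Nat 6 6)))) (vcons (Eq Nat 6 6) 1 (refl Nat 6) (vcons (Eq Nat 6 6) 0 (refl Nat 6) (vnil (Eq Nat 6 6))))
observation: the leftmost-outermost redex is a beta-redex, and normalization takes 4 steps.


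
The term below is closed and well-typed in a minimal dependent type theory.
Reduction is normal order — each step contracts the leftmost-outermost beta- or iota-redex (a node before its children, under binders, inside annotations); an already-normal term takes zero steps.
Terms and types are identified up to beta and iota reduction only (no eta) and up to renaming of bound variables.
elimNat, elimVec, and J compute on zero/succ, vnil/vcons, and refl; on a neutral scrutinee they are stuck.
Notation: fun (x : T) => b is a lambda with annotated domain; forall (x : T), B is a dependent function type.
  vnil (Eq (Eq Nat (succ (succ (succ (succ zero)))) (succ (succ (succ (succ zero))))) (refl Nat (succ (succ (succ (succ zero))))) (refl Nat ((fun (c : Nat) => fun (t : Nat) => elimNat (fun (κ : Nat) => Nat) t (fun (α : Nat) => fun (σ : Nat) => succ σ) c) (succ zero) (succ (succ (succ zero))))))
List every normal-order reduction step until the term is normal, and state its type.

normal-order reduction:
  vnil (Eq (Eq Nat (succ (succ (succ (succ zero)))) (succ (succ (succ (succ zero))))) (refl Nat (succ (succ (succ (succ zero))))) (refl Nat ((fun (c : Nat) => fun (t : Nat) => elimNat (fun (κ : Nat) => Nat) t (fun (α : Nat) => fun (σ : Nat) => succ σ) c) (succ zero) (succ (succ (succ zero))))))
  ~> vnil (Eq (Eq Nat (succ (succ (succ (succ zero)))) (succ (succ (succ (succ zero))))) (refl Nat (succ (succ (succ (succ zero))))) (refl Nat ((fun (c : Nat) => elimNat (fun (t : Nat) => Nat) c (fun (κ : Nat) => fun (α : Nat) => succ α) (succ zero)) (succ (succ (succ zero))))))
  ~> vnil (Eq (Eq Nat (succ (succ (succ (succ zero)))) (succ (succ (succ (succ zero))))) (refl Nat (succ (succ (succ (succ zero))))) (refl Nat (elimNat (fun (c : Nat) => Nat) (succ (succ (succ zero))) (fun (t : Nat) => fun (κ : Nat) => succ κ) (succ zero))))
  ~> vnil (Eq (Eq Nat (succ (succ (succ (succ zero)))) (succ (succ (succ (succ zero))))) (refl Nat (succ (succ (succ (succ zero))))) (refl Nat ((fun (c : Nat) => fun (t : Nat) => succ t) zero (elimNat (fun (κ : Nat) => Nat) (succ (succ (succ zero))) (fun (α : Nat) => fun (σ : Nat) => succ σ) zero))))
  ~> vnil (Eq (Eq Nat (succ (succ (succ (succ zero)))) (succ (succ (succ (succ zero))))) (refl Nat (succ (succ (succ (succ zero))))) (refl Nat ((fun (c : Nat) => succ c) (elimNat (fun (t : Nat) => Nat) (succ (succ (succ zero))) (fun (κ : Nat) => fun (α : Nat) => succ α) zero))))
  ~> vnil (Eq (Eq Nat (succ (succ (succ (succ zero)))) (succ (succ (succ (succ zero))))) (refl Nat (succ (succ (succ (succ zero))))) (refl Nat (succ (elimNat (fun (c : Nat) => Nat) (succ (succ (succ zero))) (fun (t : Nat) => fun (κ : Nat) => succ κ) zero))))
  ~> vnil (Eq (Eq Nat (succ (succ (succ (succ zero)))) (succ (succ (succ (succ zero))))) (refl Nat (succ (succ (succ (succ zero))))) (refl Nat (succ (succ (succ (succ zero))))))
inferred type:
  Vec (Eq (Eq Nat (succ (succ (succ (succ zero)))) (succ (succ (succ (succ zero))))) (refl Nat (succ (succ (succ (succ zero))))) (refl Nat (succ (succ (succ (succ zero)))))) zero


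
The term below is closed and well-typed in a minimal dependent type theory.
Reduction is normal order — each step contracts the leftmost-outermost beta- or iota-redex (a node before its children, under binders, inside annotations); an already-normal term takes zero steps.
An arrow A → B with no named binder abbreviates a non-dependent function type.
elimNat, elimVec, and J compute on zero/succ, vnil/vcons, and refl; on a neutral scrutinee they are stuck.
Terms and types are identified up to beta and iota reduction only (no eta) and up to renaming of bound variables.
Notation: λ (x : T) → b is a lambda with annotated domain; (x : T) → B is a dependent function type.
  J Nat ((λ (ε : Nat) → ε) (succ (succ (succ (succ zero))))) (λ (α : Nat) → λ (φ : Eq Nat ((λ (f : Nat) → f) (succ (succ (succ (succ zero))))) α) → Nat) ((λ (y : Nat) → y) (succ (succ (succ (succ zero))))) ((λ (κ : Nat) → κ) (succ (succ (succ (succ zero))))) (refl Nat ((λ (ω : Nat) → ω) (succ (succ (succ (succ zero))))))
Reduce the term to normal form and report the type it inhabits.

resulting normal form:
  succ (succ (succ (succ zero)))
type:
  Nat


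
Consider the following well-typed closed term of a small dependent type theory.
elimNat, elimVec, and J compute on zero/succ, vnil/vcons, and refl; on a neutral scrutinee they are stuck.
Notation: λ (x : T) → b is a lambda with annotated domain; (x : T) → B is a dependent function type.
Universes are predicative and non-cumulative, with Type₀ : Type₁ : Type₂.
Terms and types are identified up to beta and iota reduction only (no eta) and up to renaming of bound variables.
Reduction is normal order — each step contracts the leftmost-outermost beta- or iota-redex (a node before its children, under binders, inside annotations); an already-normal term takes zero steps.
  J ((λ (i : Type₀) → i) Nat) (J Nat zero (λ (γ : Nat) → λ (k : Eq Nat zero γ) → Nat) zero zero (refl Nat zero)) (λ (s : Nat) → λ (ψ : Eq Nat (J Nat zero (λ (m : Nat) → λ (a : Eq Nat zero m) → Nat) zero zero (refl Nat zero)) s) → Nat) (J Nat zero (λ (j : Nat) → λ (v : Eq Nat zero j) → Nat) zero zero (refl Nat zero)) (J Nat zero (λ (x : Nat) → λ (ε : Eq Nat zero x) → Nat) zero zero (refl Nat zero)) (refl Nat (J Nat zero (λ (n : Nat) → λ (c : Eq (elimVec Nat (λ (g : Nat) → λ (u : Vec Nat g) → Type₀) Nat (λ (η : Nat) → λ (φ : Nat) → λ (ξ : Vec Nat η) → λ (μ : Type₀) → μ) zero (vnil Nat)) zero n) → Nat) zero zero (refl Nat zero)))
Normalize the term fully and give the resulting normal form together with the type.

reduced normal form:
  zero
the term's type:
  Nat
observation: the first redex contracted is a J iota-redex; the normal form is reached in 2 normal-order steps.


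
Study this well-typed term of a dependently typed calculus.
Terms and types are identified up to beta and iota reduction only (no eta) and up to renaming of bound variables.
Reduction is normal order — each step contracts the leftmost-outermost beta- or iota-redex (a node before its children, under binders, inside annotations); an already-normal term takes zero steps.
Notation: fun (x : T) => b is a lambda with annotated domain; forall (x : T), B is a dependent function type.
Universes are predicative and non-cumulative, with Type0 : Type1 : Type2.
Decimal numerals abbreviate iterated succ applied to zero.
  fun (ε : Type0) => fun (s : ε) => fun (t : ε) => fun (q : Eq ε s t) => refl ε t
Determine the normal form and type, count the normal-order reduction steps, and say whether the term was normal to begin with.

resulting normal form:
  fun (ε : Type0) => fun (s : ε) => fun (t : ε) => fun (q : Eq ε s t) => refl ε t
inferred type:
  forall (ε : Type0), forall (s : ε), forall (t : ε), forall (q : Eq ε s t), Eq ε t t
steps to reach normal form (normal order): 0
already normal: yes


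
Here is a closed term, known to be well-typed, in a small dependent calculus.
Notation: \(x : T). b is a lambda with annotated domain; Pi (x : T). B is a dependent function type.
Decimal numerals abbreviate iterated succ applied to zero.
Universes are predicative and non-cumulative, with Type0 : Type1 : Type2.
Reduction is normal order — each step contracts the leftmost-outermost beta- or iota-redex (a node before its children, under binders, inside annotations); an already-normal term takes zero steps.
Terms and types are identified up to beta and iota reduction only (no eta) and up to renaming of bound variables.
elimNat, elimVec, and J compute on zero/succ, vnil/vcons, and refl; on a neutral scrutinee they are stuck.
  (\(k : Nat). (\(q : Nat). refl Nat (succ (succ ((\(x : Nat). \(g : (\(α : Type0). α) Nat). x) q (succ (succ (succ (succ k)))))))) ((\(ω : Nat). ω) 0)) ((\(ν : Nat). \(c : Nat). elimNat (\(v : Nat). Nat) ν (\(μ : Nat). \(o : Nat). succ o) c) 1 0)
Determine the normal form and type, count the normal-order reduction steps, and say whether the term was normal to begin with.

normal form:
  refl Nat 2
type:
  Eq Nat 2 2
reduction steps (normal order): 5
term was already normal: no
first redex: a beta-redex


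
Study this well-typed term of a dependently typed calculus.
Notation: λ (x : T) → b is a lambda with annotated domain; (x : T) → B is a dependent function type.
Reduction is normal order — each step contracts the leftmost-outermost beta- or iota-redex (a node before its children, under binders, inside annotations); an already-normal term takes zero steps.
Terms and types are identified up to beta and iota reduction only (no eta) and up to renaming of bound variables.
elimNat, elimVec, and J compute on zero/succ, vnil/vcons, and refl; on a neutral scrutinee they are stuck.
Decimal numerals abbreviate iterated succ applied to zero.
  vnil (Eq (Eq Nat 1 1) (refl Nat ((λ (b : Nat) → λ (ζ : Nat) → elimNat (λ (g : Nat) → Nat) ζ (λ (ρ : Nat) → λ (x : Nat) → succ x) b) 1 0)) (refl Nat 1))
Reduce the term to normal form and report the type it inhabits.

reduced normal form:
  vnil (Eq (Eq Nat 1 1) (refl Nat 1) (refl Nat 1))
the term's type:
  Vec (Eq (Eq Nat 1 1) (refl Nat 1) (refl Nat 1)) 0


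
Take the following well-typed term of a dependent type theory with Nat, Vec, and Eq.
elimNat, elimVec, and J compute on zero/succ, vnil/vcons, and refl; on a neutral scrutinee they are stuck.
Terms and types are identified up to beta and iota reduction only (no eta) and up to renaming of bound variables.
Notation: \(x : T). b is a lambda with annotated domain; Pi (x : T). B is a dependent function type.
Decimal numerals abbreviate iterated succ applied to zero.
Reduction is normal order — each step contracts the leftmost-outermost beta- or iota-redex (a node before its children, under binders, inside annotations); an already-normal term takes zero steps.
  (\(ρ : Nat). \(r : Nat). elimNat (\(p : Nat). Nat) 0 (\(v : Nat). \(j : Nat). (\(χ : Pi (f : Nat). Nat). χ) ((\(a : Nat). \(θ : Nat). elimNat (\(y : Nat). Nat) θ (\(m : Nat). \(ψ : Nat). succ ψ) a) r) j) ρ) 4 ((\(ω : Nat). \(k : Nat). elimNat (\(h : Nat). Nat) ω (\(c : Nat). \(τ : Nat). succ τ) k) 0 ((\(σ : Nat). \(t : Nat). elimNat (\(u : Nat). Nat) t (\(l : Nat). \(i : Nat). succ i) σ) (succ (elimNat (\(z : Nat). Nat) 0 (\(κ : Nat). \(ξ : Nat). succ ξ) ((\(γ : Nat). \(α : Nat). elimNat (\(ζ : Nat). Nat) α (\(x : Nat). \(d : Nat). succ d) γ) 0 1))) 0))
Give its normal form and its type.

resulting normal form:
  8
the term's type:
  Nat
observation: 155 normal-order steps normalize the term, beginning with a beta-redex.


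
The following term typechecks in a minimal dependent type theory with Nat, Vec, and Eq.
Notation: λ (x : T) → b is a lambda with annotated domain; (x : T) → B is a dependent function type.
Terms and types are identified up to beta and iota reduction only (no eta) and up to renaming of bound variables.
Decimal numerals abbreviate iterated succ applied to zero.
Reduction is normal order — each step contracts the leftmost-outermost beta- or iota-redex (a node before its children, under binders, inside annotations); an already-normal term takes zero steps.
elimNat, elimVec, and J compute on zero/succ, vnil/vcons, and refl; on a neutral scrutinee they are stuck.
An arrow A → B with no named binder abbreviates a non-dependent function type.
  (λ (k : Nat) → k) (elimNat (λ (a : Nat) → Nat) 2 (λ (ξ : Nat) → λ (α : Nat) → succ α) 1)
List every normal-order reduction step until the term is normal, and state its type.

normal-order reduction:
  (λ (k : Nat) → k) (elimNat (λ (a : Nat) → Nat) 2 (λ (ξ : Nat) → λ (α : Nat) → succ α) 1)
  ~> elimNat (λ (k : Nat) → Nat) 2 (λ (a : Nat) → λ (ξ : Nat) → succ ξ) 1
  ~> (λ (k : Nat) → λ (a : Nat) → succ a) 0 (elimNat (λ (ξ : Nat) → Nat) 2 (λ (α : Nat) → λ (κ : Nat) → succ κ) 0)
  ~> (λ (k : Nat) → succ k) (elimNat (λ (a : Nat) → Nat) 2 (λ (ξ : Nat) → λ (α : Nat) → succ α) 0)
  ~> succ (elimNat (λ (k : Nat) → Nat) 2 (λ (a : Nat) → λ (ξ : Nat) → succ ξ) 0)
  ~> 3
inferred type:
  Nat


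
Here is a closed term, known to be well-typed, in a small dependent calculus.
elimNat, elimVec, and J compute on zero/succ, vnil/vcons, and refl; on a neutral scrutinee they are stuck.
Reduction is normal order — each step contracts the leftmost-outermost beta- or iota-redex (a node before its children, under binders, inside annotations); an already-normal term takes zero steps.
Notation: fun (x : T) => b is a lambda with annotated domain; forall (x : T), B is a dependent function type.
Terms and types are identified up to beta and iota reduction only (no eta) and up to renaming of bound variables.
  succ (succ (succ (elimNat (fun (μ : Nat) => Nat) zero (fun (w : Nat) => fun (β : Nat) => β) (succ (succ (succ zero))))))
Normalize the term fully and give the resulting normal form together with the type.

normal form:
  succ (succ (succ zero))
type:
  Nat


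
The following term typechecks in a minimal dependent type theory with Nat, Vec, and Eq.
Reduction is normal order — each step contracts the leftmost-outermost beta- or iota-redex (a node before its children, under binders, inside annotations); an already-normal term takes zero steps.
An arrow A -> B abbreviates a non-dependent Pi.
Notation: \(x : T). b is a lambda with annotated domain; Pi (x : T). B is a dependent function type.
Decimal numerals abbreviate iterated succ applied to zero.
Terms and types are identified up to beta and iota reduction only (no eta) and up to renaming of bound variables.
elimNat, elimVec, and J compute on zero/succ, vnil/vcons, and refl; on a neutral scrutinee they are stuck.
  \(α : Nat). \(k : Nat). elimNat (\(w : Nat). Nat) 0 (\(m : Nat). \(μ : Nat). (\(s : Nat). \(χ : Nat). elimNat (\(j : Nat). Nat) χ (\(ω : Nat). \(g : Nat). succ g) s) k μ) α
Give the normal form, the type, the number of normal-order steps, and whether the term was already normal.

resulting normal form:
  \(α : Nat). \(k : Nat). elimNat (\(w : Nat). Nat) 0 (\(m : Nat). \(μ : Nat). elimNat (\(s : Nat). Nat) μ (\(χ : Nat). \(j : Nat). succ j) k) α
inferred type:
  Nat -> Nat -> Nat
reduction steps (normal order): 2
already normal: no
first contracted redex: a beta-redex


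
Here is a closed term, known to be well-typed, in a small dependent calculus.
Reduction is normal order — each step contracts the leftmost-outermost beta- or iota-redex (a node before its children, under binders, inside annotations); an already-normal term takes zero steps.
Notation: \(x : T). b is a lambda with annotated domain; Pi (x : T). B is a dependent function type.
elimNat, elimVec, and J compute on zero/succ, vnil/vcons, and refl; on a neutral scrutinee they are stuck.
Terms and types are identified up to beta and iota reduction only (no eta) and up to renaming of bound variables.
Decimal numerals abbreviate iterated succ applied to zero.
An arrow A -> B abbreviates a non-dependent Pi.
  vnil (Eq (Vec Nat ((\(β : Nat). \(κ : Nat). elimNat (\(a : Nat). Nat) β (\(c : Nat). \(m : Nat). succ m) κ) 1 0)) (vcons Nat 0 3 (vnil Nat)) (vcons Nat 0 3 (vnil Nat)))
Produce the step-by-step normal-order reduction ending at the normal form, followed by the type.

normal-order reduction:
  vnil (Eq (Vec Nat ((\(β : Nat). \(κ : Nat). elimNat (\(a : Nat). Nat) β (\(c : Nat). \(m : Nat). succ m) κ) 1 0)) (vcons Nat 0 3 (vnil Nat)) (vcons Nat 0 3 (vnil Nat)))
  ~> vnil (Eq (Vec Nat ((\(β : Nat). elimNat (\(κ : Nat). Nat) 1 (\(a : Nat). \(c : Nat). succ c) β) 0)) (vcons Nat 0 3 (vnil Nat)) (vcons Nat 0 3 (vnil Nat)))
  ~> vnil (Eq (Vec Nat (elimNat (\(β : Nat). Nat) 1 (\(κ : Nat). \(a : Nat). succ a) 0)) (vcons Nat 0 3 (vnil Nat)) (vcons Nat 0 3 (vnil Nat)))
  ~> vnil (Eq (Vec Nat 1) (vcons Nat 0 3 (vnil Nat)) (vcons Nat 0 3 (vnil Nat)))
the term's type:
  Vec (Eq (Vec Nat 1) (vcons Nat 0 3 (vnil Nat)) (vcons Nat 0 3 (vnil Nat))) 0


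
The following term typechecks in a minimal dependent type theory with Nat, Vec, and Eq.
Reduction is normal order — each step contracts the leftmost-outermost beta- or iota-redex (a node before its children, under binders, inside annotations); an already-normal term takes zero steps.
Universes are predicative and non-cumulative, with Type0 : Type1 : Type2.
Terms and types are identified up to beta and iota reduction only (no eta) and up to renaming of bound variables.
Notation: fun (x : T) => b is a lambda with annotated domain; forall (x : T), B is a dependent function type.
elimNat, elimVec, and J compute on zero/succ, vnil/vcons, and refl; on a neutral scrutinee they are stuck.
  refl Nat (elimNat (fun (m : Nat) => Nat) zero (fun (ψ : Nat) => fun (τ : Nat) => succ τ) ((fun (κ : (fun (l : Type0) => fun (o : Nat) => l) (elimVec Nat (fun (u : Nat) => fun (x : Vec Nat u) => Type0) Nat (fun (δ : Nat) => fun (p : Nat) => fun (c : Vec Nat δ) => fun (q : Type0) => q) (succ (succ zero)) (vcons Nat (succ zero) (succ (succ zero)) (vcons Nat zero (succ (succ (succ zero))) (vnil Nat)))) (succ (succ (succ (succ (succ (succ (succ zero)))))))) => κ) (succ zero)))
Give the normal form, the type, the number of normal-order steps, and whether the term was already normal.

reduced normal form:
  refl Nat (succ zero)
inferred type:
  Eq Nat (succ zero) (succ zero)
normal-order step count: 5
already normal: no
first redex: a beta-redex


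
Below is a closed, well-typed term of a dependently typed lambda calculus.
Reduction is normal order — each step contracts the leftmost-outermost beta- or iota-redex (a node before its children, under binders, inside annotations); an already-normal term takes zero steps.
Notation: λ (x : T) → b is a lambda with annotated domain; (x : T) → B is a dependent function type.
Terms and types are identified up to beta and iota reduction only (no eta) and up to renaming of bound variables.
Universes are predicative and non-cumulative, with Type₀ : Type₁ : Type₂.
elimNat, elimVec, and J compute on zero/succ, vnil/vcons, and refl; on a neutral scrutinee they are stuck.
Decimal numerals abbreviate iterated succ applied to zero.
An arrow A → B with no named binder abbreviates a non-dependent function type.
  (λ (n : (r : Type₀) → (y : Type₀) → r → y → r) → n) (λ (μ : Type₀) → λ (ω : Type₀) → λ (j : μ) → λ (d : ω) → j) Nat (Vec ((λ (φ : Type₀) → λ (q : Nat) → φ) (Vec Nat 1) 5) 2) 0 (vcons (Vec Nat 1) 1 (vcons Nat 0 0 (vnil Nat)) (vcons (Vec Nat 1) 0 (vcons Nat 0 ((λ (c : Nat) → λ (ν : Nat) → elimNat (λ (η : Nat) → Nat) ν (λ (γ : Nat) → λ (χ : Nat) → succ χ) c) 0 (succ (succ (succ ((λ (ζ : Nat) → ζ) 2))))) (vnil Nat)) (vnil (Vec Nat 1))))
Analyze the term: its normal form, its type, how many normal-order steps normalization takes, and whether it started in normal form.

normal form:
  0
type:
  Nat
reduction steps (normal order): 5
already normal: no
first redex: a beta-redex


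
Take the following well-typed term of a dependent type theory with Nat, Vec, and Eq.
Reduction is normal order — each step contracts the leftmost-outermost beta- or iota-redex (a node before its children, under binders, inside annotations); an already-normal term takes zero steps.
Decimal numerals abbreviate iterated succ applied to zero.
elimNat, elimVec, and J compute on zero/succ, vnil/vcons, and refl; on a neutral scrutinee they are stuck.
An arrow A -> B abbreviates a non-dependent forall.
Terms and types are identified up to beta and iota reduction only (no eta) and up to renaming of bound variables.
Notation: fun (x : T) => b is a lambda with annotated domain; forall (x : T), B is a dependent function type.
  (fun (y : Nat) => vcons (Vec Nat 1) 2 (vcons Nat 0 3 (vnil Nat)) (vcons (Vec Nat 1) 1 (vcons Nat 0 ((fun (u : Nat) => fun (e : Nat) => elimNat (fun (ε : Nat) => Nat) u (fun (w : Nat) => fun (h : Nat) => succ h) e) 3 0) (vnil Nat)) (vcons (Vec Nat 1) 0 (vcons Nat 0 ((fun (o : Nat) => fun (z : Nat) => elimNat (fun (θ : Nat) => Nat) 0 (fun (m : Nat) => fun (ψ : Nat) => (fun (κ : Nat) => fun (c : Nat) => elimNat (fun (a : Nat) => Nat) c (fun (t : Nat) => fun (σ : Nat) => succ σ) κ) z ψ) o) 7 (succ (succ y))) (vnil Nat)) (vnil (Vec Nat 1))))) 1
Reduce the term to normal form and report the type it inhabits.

reduced normal form:
  vcons (Vec Nat 1) 2 (vcons Nat 0 3 (vnil Nat)) (vcons (Vec Nat 1) 1 (vcons Nat 0 3 (vnil Nat)) (vcons (Vec Nat 1) 0 (vcons Nat 0 21 (vnil Nat)) (vnil (Vec Nat 1))))
inferred type:
  Vec (Vec Nat 1) 3
observation: the first redex contracted is a beta-redex; the normal form is reached in 112 normal-order steps.


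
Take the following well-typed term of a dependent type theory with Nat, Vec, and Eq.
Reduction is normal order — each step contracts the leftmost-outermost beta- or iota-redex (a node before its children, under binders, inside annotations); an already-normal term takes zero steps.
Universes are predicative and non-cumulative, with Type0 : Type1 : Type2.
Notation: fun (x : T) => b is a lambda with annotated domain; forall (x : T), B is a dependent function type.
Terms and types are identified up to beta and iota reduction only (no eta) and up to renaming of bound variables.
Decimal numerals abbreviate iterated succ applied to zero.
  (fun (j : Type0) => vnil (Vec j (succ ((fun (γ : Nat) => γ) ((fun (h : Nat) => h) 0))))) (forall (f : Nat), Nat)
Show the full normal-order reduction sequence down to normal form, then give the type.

normal-order reduction:
  (fun (j : Type0) => vnil (Vec j (succ ((fun (γ : Nat) => γ) ((fun (h : Nat) => h) 0))))) (forall (f : Nat), Nat)
  ~> vnil (Vec (forall (j : Nat), Nat) (succ ((fun (γ : Nat) => γ) ((fun (h : Nat) => h) 0))))
  ~> vnil (Vec (forall (j : Nat), Nat) (succ ((fun (γ : Nat) => γ) 0)))
  ~> vnil (Vec (forall (j : Nat), Nat) 1)
the term's type:
  Vec (Vec (forall (j : Nat), Nat) 1) 0


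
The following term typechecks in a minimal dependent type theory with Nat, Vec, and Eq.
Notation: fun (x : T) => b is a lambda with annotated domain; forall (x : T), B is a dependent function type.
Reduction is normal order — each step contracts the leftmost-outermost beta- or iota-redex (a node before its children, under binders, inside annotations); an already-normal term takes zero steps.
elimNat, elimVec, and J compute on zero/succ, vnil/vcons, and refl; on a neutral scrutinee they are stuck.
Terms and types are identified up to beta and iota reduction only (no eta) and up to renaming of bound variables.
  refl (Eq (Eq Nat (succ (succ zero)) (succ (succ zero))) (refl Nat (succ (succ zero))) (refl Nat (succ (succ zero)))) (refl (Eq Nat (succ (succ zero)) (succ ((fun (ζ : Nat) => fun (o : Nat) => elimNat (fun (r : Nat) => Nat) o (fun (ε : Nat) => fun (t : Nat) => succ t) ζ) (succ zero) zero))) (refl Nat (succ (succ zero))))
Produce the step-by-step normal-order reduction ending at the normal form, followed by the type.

normal-order reduction:
  refl (Eq (Eq Nat (succ (succ zero)) (succ (succ zero))) (refl Nat (succ (succ zero))) (refl Nat (succ (succ zero)))) (refl (Eq Nat (succ (succ zero)) (succ ((fun (ζ : Nat) => fun (o : Nat) => elimNat (fun (r : Nat) => Nat) o (fun (ε : Nat) => fun (t : Nat) => succ t) ζ) (succ zero) zero))) (refl Nat (succ (succ zero))))
  ~> refl (Eq (Eq Nat (succ (succ zero)) (succ (succ zero))) (refl Nat (succ (succ zero))) (refl Nat (succ (succ zero)))) (refl (Eq Nat (succ (succ zero)) (succ ((fun (ζ : Nat) => elimNat (fun (o : Nat) => Nat) ζ (fun (r : Nat) => fun (ε : Nat) => succ ε) (succ zero)) zero))) (refl Nat (succ (succ zero))))
  ~> refl (Eq (Eq Nat (succ (succ zero)) (succ (succ zero))) (refl Nat (succ (succ zero))) (refl Nat (succ (succ zero)))) (refl (Eq Nat (succ (succ zero)) (succ (elimNat (fun (ζ : Nat) => Nat) zero (fun (o : Nat) => fun (r : Nat) => succ r) (succ zero)))) (refl Nat (succ (succ zero))))
  ~> refl (Eq (Eq Nat (succ (succ zero)) (succ (succ zero))) (refl Nat (succ (succ zero))) (refl Nat (succ (succ zero)))) (refl (Eq Nat (succ (succ zero)) (succ ((fun (ζ : Nat) => fun (o : Nat) => succ o) zero (elimNat (fun (r : Nat) => Nat) zero (fun (ε : Nat) => fun (t : Nat) => succ t) zero)))) (refl Nat (succ (succ zero))))
  ~> refl (Eq (Eq Nat (succ (succ zero)) (succ (succ zero))) (refl Nat (succ (succ zero))) (refl Nat (succ (succ zero)))) (refl (Eq Nat (succ (succ zero)) (succ ((fun (ζ : Nat) => succ ζ) (elimNat (fun (o : Nat) => Nat) zero (fun (r : Nat) => fun (ε : Nat) => succ ε) zero)))) (refl Nat (succ (succ zero))))
  ~> refl (Eq (Eq Nat (succ (succ zero)) (succ (succ zero))) (refl Nat (succ (succ zero))) (refl Nat (succ (succ zero)))) (refl (Eq Nat (succ (succ zero)) (succ (succ (elimNat (fun (ζ : Nat) => Nat) zero (fun (o : Nat) => fun (r : Nat) => succ r) zero)))) (refl Nat (succ (succ zero))))
  ~> refl (Eq (Eq Nat (succ (succ zero)) (succ (succ zero))) (refl Nat (succ (succ zero))) (refl Nat (succ (succ zero)))) (refl (Eq Nat (succ (succ zero)) (succ (succ zero))) (refl Nat (succ (succ zero))))
type:
  Eq (Eq (Eq Nat (succ (succ zero)) (succ (succ zero))) (refl Nat (succ (succ zero))) (refl Nat (succ (succ zero)))) (refl (Eq Nat (succ (succ zero)) (succ (succ zero))) (refl Nat (succ (succ zero)))) (refl (Eq Nat (succ (succ zero)) (succ (succ zero))) (refl Nat (succ (succ zero))))


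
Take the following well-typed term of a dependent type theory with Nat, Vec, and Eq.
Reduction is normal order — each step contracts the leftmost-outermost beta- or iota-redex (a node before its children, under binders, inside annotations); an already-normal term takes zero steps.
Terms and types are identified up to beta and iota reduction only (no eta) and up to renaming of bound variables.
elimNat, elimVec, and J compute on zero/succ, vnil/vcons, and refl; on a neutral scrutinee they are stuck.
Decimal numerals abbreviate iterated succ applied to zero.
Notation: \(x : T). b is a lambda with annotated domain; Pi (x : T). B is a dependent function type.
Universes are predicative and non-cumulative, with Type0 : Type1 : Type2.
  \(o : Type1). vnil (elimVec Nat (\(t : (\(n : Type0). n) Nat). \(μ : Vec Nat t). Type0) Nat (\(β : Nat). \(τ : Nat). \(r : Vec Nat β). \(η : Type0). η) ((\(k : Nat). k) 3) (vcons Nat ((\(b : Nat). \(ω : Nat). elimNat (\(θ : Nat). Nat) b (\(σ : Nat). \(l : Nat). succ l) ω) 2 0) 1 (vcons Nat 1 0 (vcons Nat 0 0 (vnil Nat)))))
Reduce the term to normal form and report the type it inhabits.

resulting normal form:
  \(o : Type1). vnil Nat
inferred type:
  Pi (o : Type1). Vec Nat 0
observation: 16 normal-order steps normalize the term, beginning with an elimVec iota-redex.
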